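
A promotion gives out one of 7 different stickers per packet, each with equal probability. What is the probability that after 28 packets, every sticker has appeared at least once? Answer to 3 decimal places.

Let A_i be the event that sticker i is missing after 28 packets. By inclusion–exclusion on the A_i,
P(all seen) = Σ_{j=0}^{7} (-1)^j C(7,j)((7-j)/7)^28
= 1.0000 - 0.0935 + 0.0017 - 0.0000 + 0.0000 - 0.0000 + 0.0000 - 0.0000
= 0.9082.

0.908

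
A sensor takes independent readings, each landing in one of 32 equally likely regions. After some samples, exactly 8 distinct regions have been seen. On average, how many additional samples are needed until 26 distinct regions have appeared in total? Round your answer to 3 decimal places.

The wait to go from k to k+1 distinct regions is geometric with mean 32/(32-k).
Sum over k = 8,...,25: E = 32/24 + 32/23 + 32/22 + ... + 32/8 + 32/7 = 42.4307.

42.431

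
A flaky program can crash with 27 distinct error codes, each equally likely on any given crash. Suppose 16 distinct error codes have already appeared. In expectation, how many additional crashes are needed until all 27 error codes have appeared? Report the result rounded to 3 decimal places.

81.537

The wait to go from k to k+1 distinct error codes is geometric with mean 27/(27-k).
Sum over k = 16,...,26: E = 27/11 + 27/10 + 27/9 + ... + 27/2 + 27/1 = 81.5367.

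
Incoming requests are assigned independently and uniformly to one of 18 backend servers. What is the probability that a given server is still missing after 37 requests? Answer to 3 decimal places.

0.121

On each request the fixed server fails to appear with probability 17/18.
P(still missing after 37) = (17/18)^37 = 0.1207.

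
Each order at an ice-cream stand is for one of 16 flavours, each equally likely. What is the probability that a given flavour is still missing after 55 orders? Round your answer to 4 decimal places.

0.0287

On each order the fixed flavour fails to appear with probability 15/16.
P(still missing after 55) = (15/16)^55 = 0.02874.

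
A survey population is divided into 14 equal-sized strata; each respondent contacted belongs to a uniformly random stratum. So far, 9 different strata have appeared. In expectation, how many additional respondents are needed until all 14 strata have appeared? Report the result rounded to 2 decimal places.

From k distinct to k+1 distinct takes on average 14/(14-k) respondents.
Sum over k = 9,...,13: E = 14/5 + 14/4 + 14/3 + 14/2 + 14/1 = 31.967.

31.97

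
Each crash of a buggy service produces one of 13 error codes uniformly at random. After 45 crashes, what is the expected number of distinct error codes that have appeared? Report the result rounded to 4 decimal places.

12.6455

For each error code, P(seen in 45 crashes) = 1 - (12/13)^45 = 0.97273.
By linearity of expectation, E[distinct seen] = 13·(1 - (12/13)^45) = 12.64547.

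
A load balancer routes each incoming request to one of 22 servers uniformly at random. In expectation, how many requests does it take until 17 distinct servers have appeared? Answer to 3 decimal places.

30.965

Going from k to k+1 distinct takes a geometric number of requests with mean 22/(22-k).
Sum over k = 0,...,16: E = 22/22 + 22/21 + 22/20 + ... + 22/7 + 22/6 = 30.9646.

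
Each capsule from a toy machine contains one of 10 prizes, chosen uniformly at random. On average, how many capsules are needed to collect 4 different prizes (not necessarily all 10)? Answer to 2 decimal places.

With k distinct prizes already seen, the next new one arrives after an expected 10/(10-k) capsules.
Sum over k = 0,...,3: E = 10/10 + 10/9 + 10/8 + 10/7 = 4.790.

4.79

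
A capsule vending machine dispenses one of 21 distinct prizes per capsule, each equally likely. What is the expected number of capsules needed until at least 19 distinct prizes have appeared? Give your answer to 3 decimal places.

45.053

With k distinct prizes already seen, the next new one arrives after an expected 21/(21-k) capsules.
Sum over k = 0,...,18: E = 21/21 + 21/20 + 21/19 + ... + 21/4 + 21/3 = 45.0525.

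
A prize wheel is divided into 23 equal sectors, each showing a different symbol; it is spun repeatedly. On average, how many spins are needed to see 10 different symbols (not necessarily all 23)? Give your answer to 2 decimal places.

With k distinct symbols already seen, the next new one arrives after an expected 23/(23-k) spins.
Sum over k = 0,...,9: E = 23/23 + 23/22 + 23/21 + ... + 23/15 + 23/14 = 12.746.

12.75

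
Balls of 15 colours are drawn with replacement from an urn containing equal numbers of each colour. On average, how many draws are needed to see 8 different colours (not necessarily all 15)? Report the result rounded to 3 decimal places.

Going from k to k+1 distinct takes a geometric number of draws with mean 15/(15-k).
Sum over k = 0,...,7: E = 15/15 + 15/14 + 15/13 + ... + 15/9 + 15/8 = 10.8806.

10.881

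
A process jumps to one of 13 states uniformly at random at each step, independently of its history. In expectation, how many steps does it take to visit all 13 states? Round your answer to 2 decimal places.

Split into phases: going from k distinct to k+1 distinct takes on average 13/(13-k) steps.
E[T] = 13/13 + 13/12 + 13/11 + ... + 13/2 + 13/1 = 13·H_{13}.
H_{13} = 3.180, so E[T] = 41.342.

41.34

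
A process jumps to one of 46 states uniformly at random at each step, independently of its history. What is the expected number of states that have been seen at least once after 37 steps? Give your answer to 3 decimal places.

For each state, P(seen in 37 steps) = 1 - (45/46)^37 = 0.5566.
By linearity of expectation, E[distinct seen] = 46·(1 - (45/46)^37) = 25.6023.

25.602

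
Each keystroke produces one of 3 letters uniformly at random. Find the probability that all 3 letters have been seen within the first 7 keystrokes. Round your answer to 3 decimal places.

0.826

By inclusion–exclusion over which letters are missing,
P(all seen) = Σ_{j=0}^{3} (-1)^j C(3,j)((3-j)/3)^7
= 1.0000 - 0.1756 + 0.0014 - 0.0000
= 0.8258.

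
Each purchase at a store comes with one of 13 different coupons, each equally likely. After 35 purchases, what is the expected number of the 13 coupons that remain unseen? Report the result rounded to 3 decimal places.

0.789

For each coupon, P(unseen after 35) = (12/13)^35 = 0.0607.
By linearity of expectation, E[unseen] = 13·(12/13)^35 = 0.7894.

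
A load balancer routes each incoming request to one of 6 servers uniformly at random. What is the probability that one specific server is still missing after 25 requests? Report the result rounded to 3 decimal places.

Each request misses the fixed server with probability (6-1)/6 = 5/6, independently.
P(still missing after 25) = (5/6)^25 = 0.0105.

0.010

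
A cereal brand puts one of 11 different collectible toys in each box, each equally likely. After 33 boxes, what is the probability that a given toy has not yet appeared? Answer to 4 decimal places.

On each box the fixed toy fails to appear with probability 10/11.
P(still missing after 33) = (10/11)^33 = 0.04306.

0.0431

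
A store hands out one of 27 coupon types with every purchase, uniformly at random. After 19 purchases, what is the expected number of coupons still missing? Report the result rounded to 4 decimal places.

For each coupon, P(unseen after 19) = (26/27)^19 = 0.48818.
By linearity of expectation, E[unseen] = 27·(26/27)^19 = 13.18092.

13.1809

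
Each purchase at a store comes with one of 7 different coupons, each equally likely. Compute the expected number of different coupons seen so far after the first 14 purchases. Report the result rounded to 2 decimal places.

For each coupon, P(seen in 14 purchases) = 1 - (6/7)^14 = 0.884.
By linearity of expectation, E[distinct seen] = 7·(1 - (6/7)^14) = 6.191.

6.19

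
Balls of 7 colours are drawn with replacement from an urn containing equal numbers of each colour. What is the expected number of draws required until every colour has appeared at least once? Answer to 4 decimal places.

18.1500

After k distinct colours have appeared, the next draw gives a new one with probability (7-k)/7, so the expected wait for the (k+1)-th is 7/(7-k).
E[T] = 7/7 + 7/6 + 7/5 + ... + 7/2 + 7/1 = 7·H_{7}.
H_{7} = 2.59286, so E[T] = 18.15000.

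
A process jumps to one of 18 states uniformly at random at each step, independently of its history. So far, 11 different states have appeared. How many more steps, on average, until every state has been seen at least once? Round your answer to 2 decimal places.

46.67

The wait to go from k to k+1 distinct states is geometric with mean 18/(18-k).
Sum over k = 11,...,17: E = 18/7 + 18/6 + 18/5 + ... + 18/2 + 18/1 = 46.671.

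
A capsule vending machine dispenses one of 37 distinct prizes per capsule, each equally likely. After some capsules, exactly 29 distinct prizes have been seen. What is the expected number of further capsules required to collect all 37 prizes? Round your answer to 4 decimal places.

With k distinct prizes already seen, the next new one takes an expected 37/(37-k) capsules.
Sum over k = 29,...,36: E = 37/8 + 37/7 + 37/6 + ... + 37/2 + 37/1 = 100.56071.

100.5607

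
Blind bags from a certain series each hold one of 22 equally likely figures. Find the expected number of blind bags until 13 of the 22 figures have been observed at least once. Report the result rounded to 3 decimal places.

18.961

With k distinct figures already seen, the next new one arrives after an expected 22/(22-k) blind bags.
Sum over k = 0,...,12: E = 22/22 + 22/21 + 22/20 + ... + 22/11 + 22/10 = 18.9606.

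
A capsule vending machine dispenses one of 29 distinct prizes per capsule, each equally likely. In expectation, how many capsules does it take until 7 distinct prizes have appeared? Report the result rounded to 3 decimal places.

Going from k to k+1 distinct takes a geometric number of capsules with mean 29/(29-k).
Sum over k = 0,...,6: E = 29/29 + 29/28 + 29/27 + ... + 29/24 + 29/23 = 7.8544.

7.854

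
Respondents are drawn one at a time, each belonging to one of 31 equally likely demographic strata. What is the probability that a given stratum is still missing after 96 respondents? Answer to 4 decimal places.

On each respondent the fixed stratum fails to appear with probability 30/31.
P(still missing after 96) = (30/31)^96 = 0.04295.

0.0429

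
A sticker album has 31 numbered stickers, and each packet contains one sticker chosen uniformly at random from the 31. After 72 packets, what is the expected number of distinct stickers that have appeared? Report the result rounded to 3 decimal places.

For each sticker, P(seen in 72 packets) = 1 - (30/31)^72 = 0.9057.
By linearity of expectation, E[distinct seen] = 31·(1 - (30/31)^72) = 28.0755.

28.076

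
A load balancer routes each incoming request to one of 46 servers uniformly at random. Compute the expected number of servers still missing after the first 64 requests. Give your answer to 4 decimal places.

For each server, P(unseen after 64) = (45/46)^64 = 0.24496.
By linearity of expectation, E[unseen] = 46·(45/46)^64 = 11.26828.

11.2683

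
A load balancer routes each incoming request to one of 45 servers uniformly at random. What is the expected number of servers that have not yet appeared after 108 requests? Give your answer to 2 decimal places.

For each server, P(unseen after 108) = (44/45)^108 = 0.088.
By linearity of expectation, E[unseen] = 45·(44/45)^108 = 3.973.

3.97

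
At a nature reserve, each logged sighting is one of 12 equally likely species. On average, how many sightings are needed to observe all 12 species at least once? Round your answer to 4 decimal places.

The wait to go from k to k+1 distinct species is geometric with mean 12/(12-k).
E[T] = 12/12 + 12/11 + 12/10 + ... + 12/2 + 12/1 = 12·H_{12}.
H_{12} = 3.10321, so E[T] = 37.23853.

37.2385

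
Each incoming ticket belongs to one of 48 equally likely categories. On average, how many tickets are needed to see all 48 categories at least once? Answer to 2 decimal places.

The wait to go from k to k+1 distinct categories is geometric with mean 48/(48-k).
E[T] = 48/48 + 48/47 + 48/46 + ... + 48/2 + 48/1 = 48·H_{48}.
H_{48} = 4.459, so E[T] = 214.022.

214.02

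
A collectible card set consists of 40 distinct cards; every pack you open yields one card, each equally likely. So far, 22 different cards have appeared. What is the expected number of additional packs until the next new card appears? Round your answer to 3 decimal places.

Each pack yields a new card with probability (40-22)/40 = 18/40, so the wait is geometric with mean 40/18.
E = 40/18 = 2.2222.

2.222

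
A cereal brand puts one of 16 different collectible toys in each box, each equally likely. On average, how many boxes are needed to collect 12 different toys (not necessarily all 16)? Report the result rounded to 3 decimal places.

Going from k to k+1 distinct takes a geometric number of boxes with mean 16/(16-k).
Sum over k = 0,...,11: E = 16/16 + 16/15 + 16/14 + ... + 16/6 + 16/5 = 20.7583.

20.758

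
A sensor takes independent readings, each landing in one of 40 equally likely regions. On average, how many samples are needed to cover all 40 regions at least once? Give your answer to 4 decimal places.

171.1417

The wait to go from k to k+1 distinct regions is geometric with mean 40/(40-k).
E[T] = 40/40 + 40/39 + 40/38 + ... + 40/2 + 40/1 = 40·H_{40}.
H_{40} = 4.27854, so E[T] = 171.14172.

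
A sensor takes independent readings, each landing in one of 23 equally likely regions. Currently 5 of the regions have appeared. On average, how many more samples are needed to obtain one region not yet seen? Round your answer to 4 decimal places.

1.2778

Each sample yields a new region with probability (23-5)/23 = 18/23, so the wait is geometric with mean 23/18.
E = 23/18 = 1.27778.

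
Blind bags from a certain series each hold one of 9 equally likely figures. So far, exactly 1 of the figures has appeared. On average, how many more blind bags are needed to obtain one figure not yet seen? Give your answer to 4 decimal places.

The number of blind bags until the next new figure is geometric with success probability 8/9, so its mean is 9/8.
E = 9/8 = 1.12500.

1.1250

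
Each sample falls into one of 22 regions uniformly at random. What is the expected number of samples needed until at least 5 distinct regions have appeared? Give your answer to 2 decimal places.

5.53

Going from k to k+1 distinct takes a geometric number of samples with mean 22/(22-k).
Sum over k = 0,...,4: E = 22/22 + 22/21 + 22/20 + 22/19 + 22/18 = 5.528.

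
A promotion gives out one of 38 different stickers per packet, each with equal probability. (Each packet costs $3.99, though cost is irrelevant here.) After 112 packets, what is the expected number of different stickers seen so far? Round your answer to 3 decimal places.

For each sticker, P(seen in 112 packets) = 1 - (37/38)^112 = 0.9496.
By linearity of expectation, E[distinct seen] = 38·(1 - (37/38)^112) = 36.0830.

36.083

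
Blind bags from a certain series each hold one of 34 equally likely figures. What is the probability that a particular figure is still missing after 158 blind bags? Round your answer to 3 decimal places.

Each blind bag misses the fixed figure with probability (34-1)/34 = 33/34, independently.
P(still missing after 158) = (33/34)^158 = 0.0089.

0.009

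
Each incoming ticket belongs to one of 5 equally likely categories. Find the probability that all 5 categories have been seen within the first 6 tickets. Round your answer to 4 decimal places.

Let A_i be the event that category i is missing after 6 tickets. By inclusion–exclusion on the A_i,
P(all seen) = Σ_{j=0}^{5} (-1)^j C(5,j)((5-j)/5)^6
= 1.00000 - 1.31072 + 0.46656 - 0.04096 + 0.00032 - 0.00000
= 0.11520.

0.1152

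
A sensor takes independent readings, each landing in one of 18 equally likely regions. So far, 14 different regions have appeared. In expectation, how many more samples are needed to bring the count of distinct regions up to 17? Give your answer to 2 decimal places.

From k distinct to k+1 distinct takes on average 18/(18-k) samples.
Sum over k = 14,...,16: E = 18/4 + 18/3 + 18/2 = 19.500.

19.50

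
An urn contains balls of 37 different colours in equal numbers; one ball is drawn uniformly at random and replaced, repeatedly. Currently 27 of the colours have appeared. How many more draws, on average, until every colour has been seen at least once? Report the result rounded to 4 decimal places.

The wait to go from k to k+1 distinct colours is geometric with mean 37/(37-k).
Sum over k = 27,...,36: E = 37/10 + 37/9 + 37/8 + ... + 37/2 + 37/1 = 108.37183.

108.3718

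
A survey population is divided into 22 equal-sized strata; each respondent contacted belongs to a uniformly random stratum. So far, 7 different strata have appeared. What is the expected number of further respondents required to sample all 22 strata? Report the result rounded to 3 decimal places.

With k distinct strata already seen, the next new one takes an expected 22/(22-k) respondents.
Sum over k = 7,...,21: E = 22/15 + 22/14 + 22/13 + ... + 22/2 + 22/1 = 73.0010.

73.001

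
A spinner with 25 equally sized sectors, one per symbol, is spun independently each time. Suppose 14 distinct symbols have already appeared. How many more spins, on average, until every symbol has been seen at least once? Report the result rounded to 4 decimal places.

The wait to go from k to k+1 distinct symbols is geometric with mean 25/(25-k).
Sum over k = 14,...,24: E = 25/11 + 25/10 + 25/9 + ... + 25/2 + 25/1 = 75.49693.

75.4969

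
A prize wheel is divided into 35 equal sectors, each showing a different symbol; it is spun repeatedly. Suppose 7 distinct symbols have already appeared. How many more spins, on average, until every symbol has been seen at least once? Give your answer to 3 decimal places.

From k distinct to k+1 distinct takes on average 35/(35-k) spins.
Sum over k = 7,...,34: E = 35/28 + 35/27 + 35/26 + ... + 35/2 + 35/1 = 137.4510.

137.451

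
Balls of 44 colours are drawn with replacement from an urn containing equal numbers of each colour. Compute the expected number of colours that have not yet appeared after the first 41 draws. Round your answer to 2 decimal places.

For each colour, P(unseen after 41) = (43/44)^41 = 0.390.
By linearity of expectation, E[unseen] = 44·(43/44)^41 = 17.144.

17.14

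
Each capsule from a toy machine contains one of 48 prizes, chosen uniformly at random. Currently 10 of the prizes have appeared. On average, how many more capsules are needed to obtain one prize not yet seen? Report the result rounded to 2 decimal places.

1.26

Each capsule yields a new prize with probability (48-10)/48 = 38/48, so the wait is geometric with mean 48/38.
E = 48/38 = 1.263.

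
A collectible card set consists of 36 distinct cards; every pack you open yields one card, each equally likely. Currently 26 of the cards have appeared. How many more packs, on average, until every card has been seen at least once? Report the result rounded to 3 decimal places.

From k distinct to k+1 distinct takes on average 36/(36-k) packs.
Sum over k = 26,...,35: E = 36/10 + 36/9 + 36/8 + ... + 36/2 + 36/1 = 105.4429.

105.443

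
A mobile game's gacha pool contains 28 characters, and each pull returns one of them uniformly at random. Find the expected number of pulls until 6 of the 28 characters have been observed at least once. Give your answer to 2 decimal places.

6.62

Going from k to k+1 distinct takes a geometric number of pulls with mean 28/(28-k).
Sum over k = 0,...,5: E = 28/28 + 28/27 + 28/26 + 28/25 + 28/24 + 28/23 = 6.618.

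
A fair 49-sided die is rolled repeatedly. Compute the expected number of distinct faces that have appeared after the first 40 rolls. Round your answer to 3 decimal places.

For each face, P(seen in 40 rolls) = 1 - (48/49)^40 = 0.5617.
By linearity of expectation, E[distinct seen] = 49·(1 - (48/49)^40) = 27.5216.

27.522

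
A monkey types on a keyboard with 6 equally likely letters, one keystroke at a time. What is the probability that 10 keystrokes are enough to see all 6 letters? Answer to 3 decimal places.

0.272

By inclusion–exclusion over which letters are missing,
P(all seen) = Σ_{j=0}^{6} (-1)^j C(6,j)((6-j)/6)^10
= 1.0000 - 0.9690 + 0.2601 - 0.0195 + 0.0003 - 0.0000 + 0.0000
= 0.2718.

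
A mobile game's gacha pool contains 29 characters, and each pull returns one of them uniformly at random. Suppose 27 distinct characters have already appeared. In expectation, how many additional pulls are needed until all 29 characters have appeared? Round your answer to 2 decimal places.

With k distinct characters already seen, the next new one takes an expected 29/(29-k) pulls.
Sum over k = 27,...,28: E = 29/2 + 29/1 = 43.500.

43.50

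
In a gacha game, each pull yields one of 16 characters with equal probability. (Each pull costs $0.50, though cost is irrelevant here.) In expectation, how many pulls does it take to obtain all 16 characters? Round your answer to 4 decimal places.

Split into phases: going from k distinct to k+1 distinct takes on average 16/(16-k) pulls.
E[T] = 16/16 + 16/15 + 16/14 + ... + 16/2 + 16/1 = 16·H_{16}.
H_{16} = 3.38073, so E[T] = 54.09166.

54.0917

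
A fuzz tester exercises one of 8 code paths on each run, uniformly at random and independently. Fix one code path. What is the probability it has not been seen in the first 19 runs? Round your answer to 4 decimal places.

Each run misses the fixed code path with probability (8-1)/8 = 7/8, independently.
P(still missing after 19) = (7/8)^19 = 0.07910.

0.0791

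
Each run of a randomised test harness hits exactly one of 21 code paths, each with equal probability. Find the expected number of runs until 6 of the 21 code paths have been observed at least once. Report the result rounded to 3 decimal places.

Going from k to k+1 distinct takes a geometric number of runs with mean 21/(21-k).
Sum over k = 0,...,5: E = 21/21 + 21/20 + 21/19 + 21/18 + 21/17 + 21/16 = 6.8697.

6.870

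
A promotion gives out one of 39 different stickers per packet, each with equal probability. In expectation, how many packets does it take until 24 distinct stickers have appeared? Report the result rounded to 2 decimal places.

36.48

With k distinct stickers already seen, the next new one arrives after an expected 39/(39-k) packets.
Sum over k = 0,...,23: E = 39/39 + 39/38 + 39/37 + ... + 39/17 + 39/16 = 36.477.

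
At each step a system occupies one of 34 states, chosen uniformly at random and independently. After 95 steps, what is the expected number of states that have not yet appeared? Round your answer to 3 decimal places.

For each state, P(unseen after 95) = (33/34)^95 = 0.0587.
By linearity of expectation, E[unseen] = 34·(33/34)^95 = 1.9944.

1.994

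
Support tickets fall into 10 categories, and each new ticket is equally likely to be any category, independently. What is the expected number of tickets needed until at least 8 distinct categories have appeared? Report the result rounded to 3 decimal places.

Going from k to k+1 distinct takes a geometric number of tickets with mean 10/(10-k).
Sum over k = 0,...,7: E = 10/10 + 10/9 + 10/8 + ... + 10/4 + 10/3 = 14.2897.

14.290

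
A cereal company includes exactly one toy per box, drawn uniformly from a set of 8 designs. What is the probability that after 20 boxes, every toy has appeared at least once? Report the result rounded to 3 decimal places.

0.531

By inclusion–exclusion over which toys are missing,
P(all seen) = Σ_{j=0}^{8} (-1)^j C(8,j)((8-j)/8)^20
= 1.0000 - 0.5537 + 0.0888 - 0.0046 + 0.0001 - 0.0000 + 0.0000 - 0.0000 + 0.0000
= 0.5306.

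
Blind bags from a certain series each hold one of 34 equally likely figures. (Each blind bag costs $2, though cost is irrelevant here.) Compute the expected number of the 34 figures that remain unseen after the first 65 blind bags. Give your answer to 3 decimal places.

For each figure, P(unseen after 65) = (33/34)^65 = 0.1436.
By linearity of expectation, E[unseen] = 34·(33/34)^65 = 4.8838.

4.884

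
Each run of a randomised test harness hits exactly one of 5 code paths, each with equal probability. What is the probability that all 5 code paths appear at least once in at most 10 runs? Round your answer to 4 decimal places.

Let A_i be the event that code path i is missing after 10 runs. By inclusion–exclusion on the A_i,
P(all seen) = Σ_{j=0}^{5} (-1)^j C(5,j)((5-j)/5)^10
= 1.00000 - 0.53687 + 0.06047 - 0.00105 + 0.00000 - 0.00000
= 0.52255.

0.5225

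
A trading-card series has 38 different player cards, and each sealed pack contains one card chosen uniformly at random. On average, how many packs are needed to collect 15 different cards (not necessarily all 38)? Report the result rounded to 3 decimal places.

18.757

With k distinct cards already seen, the next new one arrives after an expected 38/(38-k) packs.
Sum over k = 0,...,14: E = 38/38 + 38/37 + 38/36 + ... + 38/25 + 38/24 = 18.7572.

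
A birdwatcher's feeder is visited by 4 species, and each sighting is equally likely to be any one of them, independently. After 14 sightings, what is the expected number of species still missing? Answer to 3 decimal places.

For each species, P(unseen after 14) = (3/4)^14 = 0.0178.
By linearity of expectation, E[unseen] = 4·(3/4)^14 = 0.0713.

0.071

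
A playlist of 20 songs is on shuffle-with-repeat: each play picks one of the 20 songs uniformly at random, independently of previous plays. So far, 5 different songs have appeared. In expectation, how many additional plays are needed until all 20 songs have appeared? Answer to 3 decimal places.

The wait to go from k to k+1 distinct songs is geometric with mean 20/(20-k).
Sum over k = 5,...,19: E = 20/15 + 20/14 + 20/13 + ... + 20/2 + 20/1 = 66.3646.

66.365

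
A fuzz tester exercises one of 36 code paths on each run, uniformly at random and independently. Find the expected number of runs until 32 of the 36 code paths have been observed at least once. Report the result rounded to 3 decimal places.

75.284

Going from k to k+1 distinct takes a geometric number of runs with mean 36/(36-k).
Sum over k = 0,...,31: E = 36/36 + 36/35 + 36/34 + ... + 36/6 + 36/5 = 75.2841.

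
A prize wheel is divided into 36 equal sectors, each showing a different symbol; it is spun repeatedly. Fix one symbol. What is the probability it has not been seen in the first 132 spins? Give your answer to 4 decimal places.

On each spin the fixed symbol fails to appear with probability 35/36.
P(still missing after 132) = (35/36)^132 = 0.02427.

0.0243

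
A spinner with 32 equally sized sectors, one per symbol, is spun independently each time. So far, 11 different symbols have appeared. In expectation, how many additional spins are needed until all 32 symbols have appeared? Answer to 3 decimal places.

With k distinct symbols already seen, the next new one takes an expected 32/(32-k) spins.
Sum over k = 11,...,31: E = 32/21 + 32/20 + 32/19 + ... + 32/2 + 32/1 = 116.6515.

116.651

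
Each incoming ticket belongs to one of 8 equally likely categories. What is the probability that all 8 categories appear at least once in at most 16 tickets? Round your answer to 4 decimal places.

0.3068

By inclusion–exclusion over which categories are missing,
P(all seen) = Σ_{j=0}^{8} (-1)^j C(8,j)((8-j)/8)^16
= 1.00000 - 0.94454 + 0.28063 - 0.03036 + 0.00107 - 0.00001 + 0.00000 - 0.00000 + 0.00000
= 0.30680.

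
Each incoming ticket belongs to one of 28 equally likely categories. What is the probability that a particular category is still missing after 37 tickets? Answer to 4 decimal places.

Each ticket misses the fixed category with probability (28-1)/28 = 27/28, independently.
P(still missing after 37) = (27/28)^37 = 0.26038.

0.2604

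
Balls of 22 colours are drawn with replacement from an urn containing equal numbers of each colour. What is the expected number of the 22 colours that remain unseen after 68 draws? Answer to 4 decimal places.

0.9302

For each colour, P(unseen after 68) = (21/22)^68 = 0.04228.
By linearity of expectation, E[unseen] = 22·(21/22)^68 = 0.93023.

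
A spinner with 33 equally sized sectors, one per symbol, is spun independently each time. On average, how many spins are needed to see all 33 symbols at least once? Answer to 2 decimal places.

134.93

After k distinct symbols have appeared, the next spin gives a new one with probability (33-k)/33, so the expected wait for the (k+1)-th is 33/(33-k).
E[T] = 33/33 + 33/32 + 33/31 + ... + 33/2 + 33/1 = 33·H_{33}.
H_{33} = 4.089, so E[T] = 134.930.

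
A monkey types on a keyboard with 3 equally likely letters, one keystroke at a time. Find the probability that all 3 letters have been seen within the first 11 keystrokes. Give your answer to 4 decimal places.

Let A_i be the event that letter i is missing after 11 keystrokes. By inclusion–exclusion on the A_i,
P(all seen) = Σ_{j=0}^{3} (-1)^j C(3,j)((3-j)/3)^11
= 1.00000 - 0.03468 + 0.00002 - 0.00000
= 0.96533.

0.9653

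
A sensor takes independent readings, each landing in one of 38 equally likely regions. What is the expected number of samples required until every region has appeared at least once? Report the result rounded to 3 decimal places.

160.660

The wait to go from k to k+1 distinct regions is geometric with mean 38/(38-k).
E[T] = 38/38 + 38/37 + 38/36 + ... + 38/2 + 38/1 = 38·H_{38}.
H_{38} = 4.2279, so E[T] = 160.6603.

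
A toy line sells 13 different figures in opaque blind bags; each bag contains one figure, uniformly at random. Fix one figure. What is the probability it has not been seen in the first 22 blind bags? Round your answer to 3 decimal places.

0.172

On each blind bag the fixed figure fails to appear with probability 12/13.
P(still missing after 22) = (12/13)^22 = 0.1719.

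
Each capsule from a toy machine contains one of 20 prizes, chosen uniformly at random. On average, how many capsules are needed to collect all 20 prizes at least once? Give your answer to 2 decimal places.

Split into phases: going from k distinct to k+1 distinct takes on average 20/(20-k) capsules.
E[T] = 20/20 + 20/19 + 20/18 + ... + 20/2 + 20/1 = 20·H_{20}.
H_{20} = 3.598, so E[T] = 71.955.

71.95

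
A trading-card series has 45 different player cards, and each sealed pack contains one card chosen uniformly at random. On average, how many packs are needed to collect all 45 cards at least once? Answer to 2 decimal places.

After k distinct cards have appeared, the next pack gives a new one with probability (45-k)/45, so the expected wait for the (k+1)-th is 45/(45-k).
E[T] = 45/45 + 45/44 + 45/43 + ... + 45/2 + 45/1 = 45·H_{45}.
H_{45} = 4.395, so E[T] = 197.773.

197.77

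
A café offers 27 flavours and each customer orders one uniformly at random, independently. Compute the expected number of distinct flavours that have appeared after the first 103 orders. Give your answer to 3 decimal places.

For each flavour, P(seen in 103 orders) = 1 - (26/27)^103 = 0.9795.
By linearity of expectation, E[distinct seen] = 27·(1 - (26/27)^103) = 26.4465.

26.446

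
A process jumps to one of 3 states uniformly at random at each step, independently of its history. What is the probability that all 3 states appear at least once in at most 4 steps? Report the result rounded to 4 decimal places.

0.4444

By inclusion–exclusion over which states are missing,
P(all seen) = Σ_{j=0}^{3} (-1)^j C(3,j)((3-j)/3)^4
= 1.00000 - 0.59259 + 0.03704 - 0.00000
= 0.44444.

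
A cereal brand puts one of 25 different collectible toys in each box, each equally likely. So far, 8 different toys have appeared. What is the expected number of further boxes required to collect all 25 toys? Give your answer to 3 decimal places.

The wait to go from k to k+1 distinct toys is geometric with mean 25/(25-k).
Sum over k = 8,...,24: E = 25/17 + 25/16 + 25/15 + ... + 25/2 + 25/1 = 85.9888.

85.989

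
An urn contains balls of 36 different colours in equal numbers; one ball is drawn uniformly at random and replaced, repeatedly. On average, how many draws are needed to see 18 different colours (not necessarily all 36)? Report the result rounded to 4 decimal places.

Going from k to k+1 distinct takes a geometric number of draws with mean 36/(36-k).
Sum over k = 0,...,17: E = 36/36 + 36/35 + 36/34 + ... + 36/20 + 36/19 = 24.46024.

24.4602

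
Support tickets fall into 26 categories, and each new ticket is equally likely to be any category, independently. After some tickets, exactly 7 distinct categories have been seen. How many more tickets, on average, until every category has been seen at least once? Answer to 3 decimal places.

92.241

With k distinct categories already seen, the next new one takes an expected 26/(26-k) tickets.
Sum over k = 7,...,25: E = 26/19 + 26/18 + 26/17 + ... + 26/2 + 26/1 = 92.2412.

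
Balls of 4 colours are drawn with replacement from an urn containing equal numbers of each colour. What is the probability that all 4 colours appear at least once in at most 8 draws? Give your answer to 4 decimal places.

Let A_i be the event that colour i is missing after 8 draws. By inclusion–exclusion on the A_i,
P(all seen) = Σ_{j=0}^{4} (-1)^j C(4,j)((4-j)/4)^8
= 1.00000 - 0.40045 + 0.02344 - 0.00006 + 0.00000
= 0.62292.

0.6229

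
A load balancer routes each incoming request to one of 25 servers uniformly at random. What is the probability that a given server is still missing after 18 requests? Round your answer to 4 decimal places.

0.4796

Each request misses the fixed server with probability (25-1)/25 = 24/25, independently.
P(still missing after 18) = (24/25)^18 = 0.47960.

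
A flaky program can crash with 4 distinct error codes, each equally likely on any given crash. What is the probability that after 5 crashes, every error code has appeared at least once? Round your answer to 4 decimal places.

0.2344

By inclusion–exclusion over which error codes are missing,
P(all seen) = Σ_{j=0}^{4} (-1)^j C(4,j)((4-j)/4)^5
= 1.00000 - 0.94922 + 0.18750 - 0.00391 + 0.00000
= 0.23438.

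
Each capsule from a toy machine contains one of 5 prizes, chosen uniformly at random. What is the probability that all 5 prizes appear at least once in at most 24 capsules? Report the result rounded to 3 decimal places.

By inclusion–exclusion over which prizes are missing,
P(all seen) = Σ_{j=0}^{5} (-1)^j C(5,j)((5-j)/5)^24
= 1.0000 - 0.0236 + 0.0000 - 0.0000 + 0.0000 - 0.0000
= 0.9764.

0.976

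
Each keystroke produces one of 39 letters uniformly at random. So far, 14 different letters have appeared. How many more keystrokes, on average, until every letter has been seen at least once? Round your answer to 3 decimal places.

With k distinct letters already seen, the next new one takes an expected 39/(39-k) keystrokes.
Sum over k = 14,...,38: E = 39/25 + 39/24 + 39/23 + ... + 39/2 + 39/1 = 148.8224.

148.822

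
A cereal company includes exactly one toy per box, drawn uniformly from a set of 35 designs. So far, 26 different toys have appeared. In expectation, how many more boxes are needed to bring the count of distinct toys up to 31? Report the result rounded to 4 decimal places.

With k distinct toys already seen, the next new one takes an expected 35/(35-k) boxes.
Sum over k = 26,...,30: E = 35/9 + 35/8 + 35/7 + 35/6 + 35/5 = 26.09722.

26.0972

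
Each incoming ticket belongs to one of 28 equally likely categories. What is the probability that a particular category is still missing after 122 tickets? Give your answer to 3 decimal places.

On each ticket the fixed category fails to appear with probability 27/28.
P(still missing after 122) = (27/28)^122 = 0.0118.

0.012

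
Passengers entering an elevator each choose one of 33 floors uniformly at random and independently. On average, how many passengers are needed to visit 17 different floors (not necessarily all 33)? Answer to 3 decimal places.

Going from k to k+1 distinct takes a geometric number of passengers with mean 33/(33-k).
Sum over k = 0,...,16: E = 33/33 + 33/32 + 33/31 + ... + 33/18 + 33/17 = 23.3663.

23.366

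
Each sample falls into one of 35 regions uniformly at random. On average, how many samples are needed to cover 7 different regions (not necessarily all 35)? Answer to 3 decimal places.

With k distinct regions already seen, the next new one arrives after an expected 35/(35-k) samples.
Sum over k = 0,...,6: E = 35/35 + 35/34 + 35/33 + ... + 35/30 + 35/29 = 7.6864.

7.686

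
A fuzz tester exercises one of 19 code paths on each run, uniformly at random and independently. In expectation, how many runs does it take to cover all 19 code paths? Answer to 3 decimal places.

Split into phases: going from k distinct to k+1 distinct takes on average 19/(19-k) runs.
E[T] = 19/19 + 19/18 + 19/17 + ... + 19/2 + 19/1 = 19·H_{19}.
H_{19} = 3.5477, so E[T] = 67.4071.

67.407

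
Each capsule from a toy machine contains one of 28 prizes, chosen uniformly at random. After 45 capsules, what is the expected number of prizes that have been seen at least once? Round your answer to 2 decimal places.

22.55

For each prize, P(seen in 45 capsules) = 1 - (27/28)^45 = 0.805.
By linearity of expectation, E[distinct seen] = 28·(1 - (27/28)^45) = 22.550.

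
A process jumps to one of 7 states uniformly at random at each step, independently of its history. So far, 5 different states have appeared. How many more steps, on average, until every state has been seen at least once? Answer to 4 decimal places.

From k distinct to k+1 distinct takes on average 7/(7-k) steps.
Sum over k = 5,...,6: E = 7/2 + 7/1 = 10.50000.

10.5000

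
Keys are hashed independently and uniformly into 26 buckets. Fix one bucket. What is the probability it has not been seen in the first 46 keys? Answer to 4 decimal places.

Each key misses the fixed bucket with probability (26-1)/26 = 25/26, independently.
P(still missing after 46) = (25/26)^46 = 0.16461.

0.1646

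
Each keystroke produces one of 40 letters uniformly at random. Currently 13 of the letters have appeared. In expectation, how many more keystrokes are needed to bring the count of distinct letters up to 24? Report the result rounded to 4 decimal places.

With k distinct letters already seen, the next new one takes an expected 40/(40-k) keystrokes.
Sum over k = 13,...,23: E = 40/27 + 40/26 + 40/25 + ... + 40/18 + 40/17 = 20.42911.

20.4291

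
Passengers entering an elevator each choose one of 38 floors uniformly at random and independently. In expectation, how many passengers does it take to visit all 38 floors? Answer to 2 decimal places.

The wait to go from k to k+1 distinct floors is geometric with mean 38/(38-k).
E[T] = 38/38 + 38/37 + 38/36 + ... + 38/2 + 38/1 = 38·H_{38}.
H_{38} = 4.228, so E[T] = 160.660.

160.66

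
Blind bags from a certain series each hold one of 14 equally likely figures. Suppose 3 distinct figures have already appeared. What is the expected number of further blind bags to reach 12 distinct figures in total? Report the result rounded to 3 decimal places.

21.278

The wait to go from k to k+1 distinct figures is geometric with mean 14/(14-k).
Sum over k = 3,...,11: E = 14/11 + 14/10 + 14/9 + ... + 14/4 + 14/3 = 21.2783.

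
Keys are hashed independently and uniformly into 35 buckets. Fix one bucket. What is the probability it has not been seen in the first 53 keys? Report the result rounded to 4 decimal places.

Each key misses the fixed bucket with probability (35-1)/35 = 34/35, independently.
P(still missing after 53) = (34/35)^53 = 0.21517.

0.2152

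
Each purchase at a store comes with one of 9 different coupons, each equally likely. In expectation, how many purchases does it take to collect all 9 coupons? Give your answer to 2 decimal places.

The wait to go from k to k+1 distinct coupons is geometric with mean 9/(9-k).
E[T] = 9/9 + 9/8 + 9/7 + ... + 9/2 + 9/1 = 9·H_{9}.
H_{9} = 2.829, so E[T] = 25.461.

25.46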